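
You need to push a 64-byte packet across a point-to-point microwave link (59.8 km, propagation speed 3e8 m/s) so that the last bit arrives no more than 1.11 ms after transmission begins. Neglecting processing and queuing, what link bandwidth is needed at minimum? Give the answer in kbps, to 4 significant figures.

562.2 kbps

L = 512 bits.
Propagation delay = 59800 / 300000000 = 0.199333 ms.
Transmission budget = 1.11 − 0.199333 = 0.910667 ms.
R ≥ L / t_tx = 512 bits / 0.000910667 s = 562.2 kbps.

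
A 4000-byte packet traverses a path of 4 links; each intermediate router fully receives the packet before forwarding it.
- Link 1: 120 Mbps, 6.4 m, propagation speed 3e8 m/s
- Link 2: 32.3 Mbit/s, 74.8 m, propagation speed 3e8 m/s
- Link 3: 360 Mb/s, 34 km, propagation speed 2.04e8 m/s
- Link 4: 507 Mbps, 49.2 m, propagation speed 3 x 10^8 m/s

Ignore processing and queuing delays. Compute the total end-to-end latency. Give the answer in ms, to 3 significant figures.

1.58 ms

L = 4000 × 8 = 32000 bits.
Transmission delays (L/R per hop): 0.266667, 0.990712, 0.0888889, 0.0631164 ms; sum = 1.40938 ms.
Propagation delays (d/s per hop): 2.13333e-05, 0.000249333, 0.166667, 0.000164 ms; sum = 0.167101 ms.
End-to-end = 1.58 ms.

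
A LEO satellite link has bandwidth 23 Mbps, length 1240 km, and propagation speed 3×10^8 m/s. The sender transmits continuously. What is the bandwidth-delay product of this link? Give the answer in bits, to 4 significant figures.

95070 bits

Propagation delay = 1240000 / 300000000 = 0.00413333 s.
BDP = R × t_prop = 23000000 × 0.00413333 = 95066.7 bits.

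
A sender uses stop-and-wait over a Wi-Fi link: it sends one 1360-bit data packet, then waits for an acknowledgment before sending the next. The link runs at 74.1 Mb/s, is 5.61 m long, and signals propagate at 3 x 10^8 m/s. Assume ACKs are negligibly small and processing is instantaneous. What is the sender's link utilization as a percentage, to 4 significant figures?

t_tx = L/R = 1360/74100000 = 1.83536e-05 s.
t_prop = 5.61/300000000 = 1.87e-08 s; RTT = 3.74e-08 s.
Cycle = t_tx + RTT = 1.8391e-05 s.
Utilization = t_tx / cycle = 1.83536e-05/1.8391e-05 = 99.80 %.

99.80 %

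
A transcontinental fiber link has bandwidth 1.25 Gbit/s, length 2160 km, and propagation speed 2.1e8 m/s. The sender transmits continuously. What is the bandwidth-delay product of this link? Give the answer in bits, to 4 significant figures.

12860000 bits

Propagation delay = 2160000 / 210000000 = 0.0102857 s.
BDP = R × t_prop = 1250000000 × 0.0102857 = 12857100 bits.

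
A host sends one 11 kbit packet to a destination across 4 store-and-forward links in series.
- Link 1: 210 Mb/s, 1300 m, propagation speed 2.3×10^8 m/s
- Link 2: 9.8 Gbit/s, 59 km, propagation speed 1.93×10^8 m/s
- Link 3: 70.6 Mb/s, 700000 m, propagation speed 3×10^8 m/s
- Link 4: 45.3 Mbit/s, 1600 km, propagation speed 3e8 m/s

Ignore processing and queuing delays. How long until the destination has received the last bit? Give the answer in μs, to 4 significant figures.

L = 11000 bits.
Transmission delays (L/R per hop): 52.381, 1.12245, 155.807, 242.826 μs; sum = 452.136 μs.
Propagation delays (d/s per hop): 5.65217, 305.699, 2333.33, 5333.33 μs; sum = 7978.02 μs.
End-to-end = 8430 μs.

8430 μs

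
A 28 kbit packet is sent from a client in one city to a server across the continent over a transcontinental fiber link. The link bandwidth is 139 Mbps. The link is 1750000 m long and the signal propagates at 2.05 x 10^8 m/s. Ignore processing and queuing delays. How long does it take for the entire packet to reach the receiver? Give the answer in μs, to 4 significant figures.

L = 28000 bits.
Transmission delay = L/R = 28000 / 139000000 = 201.439 μs.
Propagation delay = d/s = 1750000 m / 2.05e+08 m/s = 8536.59 μs.
Total = 8738 μs.

8738 μs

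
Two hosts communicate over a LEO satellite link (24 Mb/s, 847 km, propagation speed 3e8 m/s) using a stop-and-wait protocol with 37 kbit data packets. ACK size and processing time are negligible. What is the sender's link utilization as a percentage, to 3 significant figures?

21.4 %

t_tx = L/R = 37000/24000000 = 0.00154167 s.
t_prop = 847000/300000000 = 0.00282333 s; RTT = 0.00564667 s.
Cycle = t_tx + RTT = 0.00718833 s.
Utilization = t_tx / cycle = 0.00154167/0.00718833 = 21.4 %.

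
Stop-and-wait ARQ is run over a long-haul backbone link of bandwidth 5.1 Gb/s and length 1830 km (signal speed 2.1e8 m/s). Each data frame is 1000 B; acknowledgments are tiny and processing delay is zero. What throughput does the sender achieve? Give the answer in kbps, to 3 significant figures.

459 kbps

t_tx = L/R = 8000/5100000000 = 1.56863e-06 s.
t_prop = 1830000/210000000 = 0.00871429 s; RTT = 0.0174286 s.
Cycle = t_tx + RTT = 0.0174301 s.
Throughput = L / cycle = 8000 / 0.0174301 = 459 kbps.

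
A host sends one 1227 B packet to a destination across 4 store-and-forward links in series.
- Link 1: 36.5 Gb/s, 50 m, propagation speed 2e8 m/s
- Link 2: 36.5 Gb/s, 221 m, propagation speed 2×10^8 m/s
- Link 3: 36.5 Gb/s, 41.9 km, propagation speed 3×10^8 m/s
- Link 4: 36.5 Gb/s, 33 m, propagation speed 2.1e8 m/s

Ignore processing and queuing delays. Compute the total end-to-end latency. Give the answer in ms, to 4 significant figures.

0.1423 ms

L = 1227 × 8 = 9816 bits.
Transmission delay per hop = L/R = 9816/36500000000 = 0.000268932 ms; 4 hops → 0.00107573 ms.
Propagation delays (d/s per hop): 0.00025, 0.001105, 0.139667, 0.000157143 ms; sum = 0.141179 ms.
End-to-end = 0.1423 ms.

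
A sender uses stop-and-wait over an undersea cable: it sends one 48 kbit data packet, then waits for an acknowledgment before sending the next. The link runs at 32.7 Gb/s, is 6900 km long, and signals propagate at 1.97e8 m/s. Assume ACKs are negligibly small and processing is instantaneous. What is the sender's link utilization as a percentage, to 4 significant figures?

t_tx = L/R = 48000/3.27e+10 = 1.46789e-06 s.
t_prop = 6900000/197000000 = 0.0350254 s; RTT = 0.0700508 s.
Cycle = t_tx + RTT = 0.0700522 s.
Utilization = t_tx / cycle = 1.46789e-06/0.0700522 = 0.002095 %.

0.002095 %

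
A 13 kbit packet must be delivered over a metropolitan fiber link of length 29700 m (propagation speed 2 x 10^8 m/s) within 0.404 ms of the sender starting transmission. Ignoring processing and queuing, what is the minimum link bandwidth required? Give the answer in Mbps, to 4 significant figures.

Propagation delay = 29700 / 200000000 = 0.1485 ms.
Transmission budget = 0.404 − 0.1485 = 0.2555 ms.
R ≥ L / t_tx = 13000 bits / 0.0002555 s = 50.88 Mbps.

50.88 Mbps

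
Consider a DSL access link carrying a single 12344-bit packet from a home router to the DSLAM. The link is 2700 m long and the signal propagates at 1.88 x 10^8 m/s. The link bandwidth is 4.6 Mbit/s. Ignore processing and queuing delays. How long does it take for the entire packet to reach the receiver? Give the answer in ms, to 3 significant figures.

Transmission delay = L/R = 12344 / 4600000 = 2.68348 ms.
Propagation delay = d/s = 2700 m / 188000000 m/s = 0.0143617 ms.
Total = 2.70 ms.

2.70 ms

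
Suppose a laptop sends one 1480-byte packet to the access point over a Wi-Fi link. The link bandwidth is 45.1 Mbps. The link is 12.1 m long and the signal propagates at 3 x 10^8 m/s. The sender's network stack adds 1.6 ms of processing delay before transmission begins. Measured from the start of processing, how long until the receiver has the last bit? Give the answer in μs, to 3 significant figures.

L = 1480 × 8 = 11840 bits.
Transmission delay = L/R = 11840 / 45100000 = 262.528 μs.
Propagation delay = d/s = 12.1 m / 300000000 m/s = 0.0403333 μs.
Plus processing delay 1.6 ms = 1600 μs.
Total = 1860 μs.

1860 μs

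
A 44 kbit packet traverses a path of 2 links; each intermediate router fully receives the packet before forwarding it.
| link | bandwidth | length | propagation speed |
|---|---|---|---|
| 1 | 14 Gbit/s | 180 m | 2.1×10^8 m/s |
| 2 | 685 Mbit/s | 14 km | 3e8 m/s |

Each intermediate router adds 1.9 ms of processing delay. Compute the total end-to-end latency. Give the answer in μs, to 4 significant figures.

2015 μs

L = 44000 bits.
Transmission delays (L/R per hop): 3.14286, 64.2336 μs; sum = 67.3764 μs.
Propagation delays (d/s per hop): 0.857143, 46.6667 μs; sum = 47.5238 μs.
Processing at 1 router(s): 1 × 1.9 ms = 1900 μs.
End-to-end = 2015 μs.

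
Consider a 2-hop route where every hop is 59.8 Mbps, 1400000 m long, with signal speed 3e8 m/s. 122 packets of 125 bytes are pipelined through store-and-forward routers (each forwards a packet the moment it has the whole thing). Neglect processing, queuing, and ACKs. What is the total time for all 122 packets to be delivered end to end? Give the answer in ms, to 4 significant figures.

11.39 ms

Per-hop transmission t_tx = L/R = 1000/59800000 = 0.0167224 ms.
Per-hop propagation t_prop = 1400000/300000000 = 4.66667 ms.
Pipeline fill: first packet needs 2·t_tx to clear all hops; remaining 121 packets each add one t_tx.
Total = (2+122-1)·t_tx + 2·t_prop = 123·0.0167224 + 2·4.66667 = 11.39 ms.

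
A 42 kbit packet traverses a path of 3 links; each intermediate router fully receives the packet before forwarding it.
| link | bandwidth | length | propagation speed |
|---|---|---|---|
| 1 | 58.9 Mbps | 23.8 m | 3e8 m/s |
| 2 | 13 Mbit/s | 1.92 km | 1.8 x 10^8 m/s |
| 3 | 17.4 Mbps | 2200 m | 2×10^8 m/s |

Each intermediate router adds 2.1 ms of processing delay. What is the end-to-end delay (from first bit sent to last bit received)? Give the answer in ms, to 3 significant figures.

10.6 ms

L = 42000 bits.
Transmission delays (L/R per hop): 0.713073, 3.23077, 2.41379 ms; sum = 6.35764 ms.
Propagation delays (d/s per hop): 7.93333e-05, 0.0106667, 0.011 ms; sum = 0.021746 ms.
Processing at 2 router(s): 2 × 2.1 ms = 4.2 ms.
End-to-end = 10.6 ms.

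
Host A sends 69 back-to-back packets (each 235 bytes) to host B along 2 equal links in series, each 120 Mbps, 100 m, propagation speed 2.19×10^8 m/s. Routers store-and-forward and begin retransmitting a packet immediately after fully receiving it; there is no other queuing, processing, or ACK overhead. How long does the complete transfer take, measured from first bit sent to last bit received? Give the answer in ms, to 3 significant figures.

Per-hop transmission t_tx = L/R = 1880/120000000 = 0.0156667 ms.
Per-hop propagation t_prop = 100/219000000 = 0.000456621 ms.
Pipeline fill: first packet needs 2·t_tx to clear all hops; remaining 68 packets each add one t_tx.
Total = (2+69-1)·t_tx + 2·t_prop = 70·0.0156667 + 2·0.000456621 = 1.10 ms.

1.10 ms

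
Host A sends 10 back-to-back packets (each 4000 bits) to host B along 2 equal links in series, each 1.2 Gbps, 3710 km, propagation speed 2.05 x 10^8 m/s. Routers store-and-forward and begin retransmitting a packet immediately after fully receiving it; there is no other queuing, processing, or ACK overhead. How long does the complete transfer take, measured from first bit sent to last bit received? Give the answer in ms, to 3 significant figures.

Per-hop transmission t_tx = L/R = 4000/1200000000 = 0.00333333 ms.
Per-hop propagation t_prop = 3710000/2.05e+08 = 18.0976 ms.
Pipeline fill: first packet needs 2·t_tx to clear all hops; remaining 9 packets each add one t_tx.
Total = (2+10-1)·t_tx + 2·t_prop = 11·0.00333333 + 2·18.0976 = 36.2 ms.

36.2 ms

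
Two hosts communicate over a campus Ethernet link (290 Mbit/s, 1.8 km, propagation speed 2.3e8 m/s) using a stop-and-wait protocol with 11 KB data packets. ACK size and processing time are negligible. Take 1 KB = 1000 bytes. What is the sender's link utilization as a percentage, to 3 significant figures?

95.1 %

t_tx = L/R = 88000/290000000 = 0.000303448 s.
t_prop = 1800/2.3e+08 = 7.82609e-06 s; RTT = 1.56522e-05 s.
Cycle = t_tx + RTT = 0.0003191 s.
Utilization = t_tx / cycle = 0.000303448/0.0003191 = 95.1 %.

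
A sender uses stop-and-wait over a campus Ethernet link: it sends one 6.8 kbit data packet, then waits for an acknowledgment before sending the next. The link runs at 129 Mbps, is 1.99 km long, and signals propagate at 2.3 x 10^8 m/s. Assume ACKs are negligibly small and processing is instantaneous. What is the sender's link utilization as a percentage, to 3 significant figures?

75.3 %

t_tx = L/R = 6800/129000000 = 5.27132e-05 s.
t_prop = 1990/2.3e+08 = 8.65217e-06 s; RTT = 1.73043e-05 s.
Cycle = t_tx + RTT = 7.00175e-05 s.
Utilization = t_tx / cycle = 5.27132e-05/7.00175e-05 = 75.3 %.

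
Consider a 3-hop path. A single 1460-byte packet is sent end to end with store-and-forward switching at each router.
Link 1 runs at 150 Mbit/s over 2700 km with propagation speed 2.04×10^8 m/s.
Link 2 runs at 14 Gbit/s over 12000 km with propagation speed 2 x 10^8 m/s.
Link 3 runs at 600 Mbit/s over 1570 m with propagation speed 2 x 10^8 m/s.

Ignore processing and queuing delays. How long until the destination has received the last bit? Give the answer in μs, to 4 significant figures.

L = 1460 × 8 = 11680 bits.
Transmission delays (L/R per hop): 77.8667, 0.834286, 19.4667 μs; sum = 98.1676 μs.
Propagation delays (d/s per hop): 13235.3, 60000, 7.85 μs; sum = 73243.1 μs.
End-to-end = 73340 μs.

73340 μs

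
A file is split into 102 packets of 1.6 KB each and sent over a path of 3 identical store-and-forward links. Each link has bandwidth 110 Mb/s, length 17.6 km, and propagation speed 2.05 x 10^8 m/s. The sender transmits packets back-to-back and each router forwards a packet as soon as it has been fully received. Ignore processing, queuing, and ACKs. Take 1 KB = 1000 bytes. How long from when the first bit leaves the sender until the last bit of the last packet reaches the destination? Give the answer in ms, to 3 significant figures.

Per-hop transmission t_tx = L/R = 12800/110000000 = 0.116364 ms.
Per-hop propagation t_prop = 17600/2.05e+08 = 0.0858537 ms.
Pipeline fill: first packet needs 3·t_tx to clear all hops; remaining 101 packets each add one t_tx.
Total = (3+102-1)·t_tx + 3·t_prop = 104·0.116364 + 3·0.0858537 = 12.4 ms.

12.4 ms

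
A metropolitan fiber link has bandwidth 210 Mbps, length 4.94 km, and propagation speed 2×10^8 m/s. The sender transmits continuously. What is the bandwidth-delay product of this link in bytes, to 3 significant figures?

648 bytes

Propagation delay = 4940 / 200000000 = 2.47e-05 s.
BDP = R × t_prop = 210000000 × 2.47e-05 = 5187 bits.
In bytes: 5187/8 = 648 bytes.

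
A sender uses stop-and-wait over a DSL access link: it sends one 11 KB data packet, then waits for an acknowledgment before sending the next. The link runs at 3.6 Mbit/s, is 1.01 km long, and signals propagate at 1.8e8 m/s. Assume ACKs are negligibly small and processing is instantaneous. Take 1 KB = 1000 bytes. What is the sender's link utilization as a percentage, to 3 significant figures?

t_tx = L/R = 88000/3600000 = 0.0244444 s.
t_prop = 1010/180000000 = 5.61111e-06 s; RTT = 1.12222e-05 s.
Cycle = t_tx + RTT = 0.0244557 s.
Utilization = t_tx / cycle = 0.0244444/0.0244557 = 100 %.

100 %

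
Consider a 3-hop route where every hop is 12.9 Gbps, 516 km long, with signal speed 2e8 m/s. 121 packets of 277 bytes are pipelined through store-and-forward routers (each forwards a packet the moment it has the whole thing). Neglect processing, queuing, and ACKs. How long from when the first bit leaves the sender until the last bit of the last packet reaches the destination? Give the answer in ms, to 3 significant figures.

Per-hop transmission t_tx = L/R = 2216/12900000000 = 0.000171783 ms.
Per-hop propagation t_prop = 516000/200000000 = 2.58 ms.
Pipeline fill: first packet needs 3·t_tx to clear all hops; remaining 120 packets each add one t_tx.
Total = (3+121-1)·t_tx + 3·t_prop = 123·0.000171783 + 3·2.58 = 7.76 ms.

7.76 ms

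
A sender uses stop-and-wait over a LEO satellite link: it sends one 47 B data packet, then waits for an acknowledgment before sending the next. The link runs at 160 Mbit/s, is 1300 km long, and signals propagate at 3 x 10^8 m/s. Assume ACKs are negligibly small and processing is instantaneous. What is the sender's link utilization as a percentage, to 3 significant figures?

0.0271 %

t_tx = L/R = 376/160000000 = 2.35e-06 s.
t_prop = 1300000/300000000 = 0.00433333 s; RTT = 0.00866667 s.
Cycle = t_tx + RTT = 0.00866902 s.
Utilization = t_tx / cycle = 2.35e-06/0.00866902 = 0.0271 %.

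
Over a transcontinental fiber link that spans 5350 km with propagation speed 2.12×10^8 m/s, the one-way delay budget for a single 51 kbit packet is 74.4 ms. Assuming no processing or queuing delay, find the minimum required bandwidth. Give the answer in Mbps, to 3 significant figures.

Propagation delay = 5350000 / 212000000 = 25.2358 ms.
Transmission budget = 74.4 − 25.2358 = 49.1642 ms.
R ≥ L / t_tx = 51000 bits / 0.0491642 s = 1.04 Mbps.

1.04 Mbps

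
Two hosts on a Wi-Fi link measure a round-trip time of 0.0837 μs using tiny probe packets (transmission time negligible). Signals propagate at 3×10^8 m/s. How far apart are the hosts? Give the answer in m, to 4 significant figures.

One-way propagation = RTT/2 = 0.04185 μs.
d = s × t = 300000000 × 4.185e-08 = 12.56 m.

12.56 m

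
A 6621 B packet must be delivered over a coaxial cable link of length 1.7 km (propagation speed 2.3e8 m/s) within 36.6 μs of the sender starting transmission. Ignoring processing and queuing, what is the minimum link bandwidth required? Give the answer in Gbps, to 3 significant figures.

L = 52968 bits.
Propagation delay = 1700 / 2.3e+08 = 7.3913 μs.
Transmission budget = 36.6 − 7.3913 = 29.2087 μs.
R ≥ L / t_tx = 52968 bits / 2.92087e-05 s = 1.81 Gbps.

1.81 Gbps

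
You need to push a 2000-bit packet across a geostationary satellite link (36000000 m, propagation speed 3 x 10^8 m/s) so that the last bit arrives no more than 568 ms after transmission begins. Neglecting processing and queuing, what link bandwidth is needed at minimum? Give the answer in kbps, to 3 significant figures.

4.46 kbps

Propagation delay = 36000000 / 300000000 = 120 ms.
Transmission budget = 568 − 120 = 448 ms.
R ≥ L / t_tx = 2000 bits / 0.448 s = 4.46 kbps.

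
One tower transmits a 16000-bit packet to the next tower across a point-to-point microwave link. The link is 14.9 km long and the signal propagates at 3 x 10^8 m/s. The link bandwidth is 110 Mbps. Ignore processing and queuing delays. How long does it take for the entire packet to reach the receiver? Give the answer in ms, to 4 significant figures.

0.1951 ms

Transmission delay = L/R = 16000 / 110000000 = 0.145455 ms.
Propagation delay = d/s = 14900 m / 300000000 m/s = 0.0496667 ms.
Total = 0.1951 ms.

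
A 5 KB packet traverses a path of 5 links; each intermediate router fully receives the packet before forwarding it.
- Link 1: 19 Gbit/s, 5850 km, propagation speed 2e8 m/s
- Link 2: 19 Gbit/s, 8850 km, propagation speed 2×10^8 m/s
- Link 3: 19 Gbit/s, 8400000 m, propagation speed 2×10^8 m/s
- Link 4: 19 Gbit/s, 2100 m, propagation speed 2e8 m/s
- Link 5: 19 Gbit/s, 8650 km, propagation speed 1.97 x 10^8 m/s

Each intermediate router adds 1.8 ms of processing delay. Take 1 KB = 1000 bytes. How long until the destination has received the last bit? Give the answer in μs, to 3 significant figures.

167000 μs

L = 40000 bits.
Transmission delay per hop = L/R = 40000/19000000000 = 2.10526 μs; 5 hops → 10.5263 μs.
Propagation delays (d/s per hop): 29250, 44250, 42000, 10.5, 43908.6 μs; sum = 159419 μs.
Processing at 4 router(s): 4 × 1.8 ms = 7200 μs.
End-to-end = 167000 μs.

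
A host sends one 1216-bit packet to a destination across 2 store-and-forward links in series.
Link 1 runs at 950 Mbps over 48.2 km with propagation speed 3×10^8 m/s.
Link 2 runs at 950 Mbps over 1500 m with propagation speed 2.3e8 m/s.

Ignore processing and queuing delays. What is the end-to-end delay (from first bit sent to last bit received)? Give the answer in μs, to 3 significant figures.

Transmission delay per hop = L/R = 1216/950000000 = 1.28 μs; 2 hops → 2.56 μs.
Propagation delays (d/s per hop): 160.667, 6.52174 μs; sum = 167.188 μs.
End-to-end = 170 μs.

170 μs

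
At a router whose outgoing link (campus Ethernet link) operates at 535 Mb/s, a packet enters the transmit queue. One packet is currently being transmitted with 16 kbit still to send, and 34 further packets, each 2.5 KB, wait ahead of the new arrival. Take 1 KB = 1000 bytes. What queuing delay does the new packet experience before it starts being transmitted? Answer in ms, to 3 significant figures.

1.30 ms

Each queued packet: L/R = 20000/535000000 = 0.0373832 ms.
34 queued → 1.27103 ms.
Plus remaining 16000 bits of current packet: 0.0299065 ms.
Queuing delay = 1.30 ms.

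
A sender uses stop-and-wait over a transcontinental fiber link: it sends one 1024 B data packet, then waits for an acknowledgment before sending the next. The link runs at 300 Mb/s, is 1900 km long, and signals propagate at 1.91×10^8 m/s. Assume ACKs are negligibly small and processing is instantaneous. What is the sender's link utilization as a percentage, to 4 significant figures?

t_tx = L/R = 8192/300000000 = 2.73067e-05 s.
t_prop = 1900000/191000000 = 0.00994764 s; RTT = 0.0198953 s.
Cycle = t_tx + RTT = 0.0199226 s.
Utilization = t_tx / cycle = 2.73067e-05/0.0199226 = 0.1371 %.

0.1371 %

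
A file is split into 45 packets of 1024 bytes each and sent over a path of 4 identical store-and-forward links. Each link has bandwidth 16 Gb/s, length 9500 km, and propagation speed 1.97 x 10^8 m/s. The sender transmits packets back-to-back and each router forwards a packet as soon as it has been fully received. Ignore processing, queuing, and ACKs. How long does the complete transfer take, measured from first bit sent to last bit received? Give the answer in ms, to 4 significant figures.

192.9 ms

Per-hop transmission t_tx = L/R = 8192/16000000000 = 0.000512 ms.
Per-hop propagation t_prop = 9500000/197000000 = 48.2234 ms.
Pipeline fill: first packet needs 4·t_tx to clear all hops; remaining 44 packets each add one t_tx.
Total = (4+45-1)·t_tx + 4·t_prop = 48·0.000512 + 4·48.2234 = 192.9 ms.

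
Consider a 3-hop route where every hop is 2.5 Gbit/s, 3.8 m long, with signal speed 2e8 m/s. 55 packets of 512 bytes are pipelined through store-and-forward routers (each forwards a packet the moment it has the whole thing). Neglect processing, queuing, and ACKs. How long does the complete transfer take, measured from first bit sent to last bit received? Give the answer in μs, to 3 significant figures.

93.4 μs

Per-hop transmission t_tx = L/R = 4096/2500000000 = 1.6384 μs.
Per-hop propagation t_prop = 3.8/200000000 = 0.019 μs.
Pipeline fill: first packet needs 3·t_tx to clear all hops; remaining 54 packets each add one t_tx.
Total = (3+55-1)·t_tx + 3·t_prop = 57·1.6384 + 3·0.019 = 93.4 μs.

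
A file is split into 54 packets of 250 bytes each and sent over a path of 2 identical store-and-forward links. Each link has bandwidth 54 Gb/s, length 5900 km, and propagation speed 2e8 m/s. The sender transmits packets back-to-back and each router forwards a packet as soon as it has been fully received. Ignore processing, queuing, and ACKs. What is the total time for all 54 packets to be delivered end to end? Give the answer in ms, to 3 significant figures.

Per-hop transmission t_tx = L/R = 2000/54000000000 = 3.7037e-05 ms.
Per-hop propagation t_prop = 5900000/200000000 = 29.5 ms.
Pipeline fill: first packet needs 2·t_tx to clear all hops; remaining 53 packets each add one t_tx.
Total = (2+54-1)·t_tx + 2·t_prop = 55·3.7037e-05 + 2·29.5 = 59.0 ms.

59.0 ms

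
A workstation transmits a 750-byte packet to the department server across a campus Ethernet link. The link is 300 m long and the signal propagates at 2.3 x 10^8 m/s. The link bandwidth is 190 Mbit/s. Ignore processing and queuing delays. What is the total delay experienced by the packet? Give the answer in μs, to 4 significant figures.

L = 750 × 8 = 6000 bits.
Transmission delay = L/R = 6000 / 190000000 = 31.5789 μs.
Propagation delay = d/s = 300 m / 2.3e+08 m/s = 1.30435 μs.
Total = 32.88 μs.

32.88 μs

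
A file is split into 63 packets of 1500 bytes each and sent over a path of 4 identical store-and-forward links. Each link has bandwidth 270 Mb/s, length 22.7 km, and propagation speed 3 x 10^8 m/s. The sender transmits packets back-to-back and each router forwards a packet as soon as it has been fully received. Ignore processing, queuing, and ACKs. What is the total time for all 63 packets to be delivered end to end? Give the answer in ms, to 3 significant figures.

3.24 ms

Per-hop transmission t_tx = L/R = 12000/270000000 = 0.0444444 ms.
Per-hop propagation t_prop = 22700/300000000 = 0.0756667 ms.
Pipeline fill: first packet needs 4·t_tx to clear all hops; remaining 62 packets each add one t_tx.
Total = (4+63-1)·t_tx + 4·t_prop = 66·0.0444444 + 4·0.0756667 = 3.24 ms.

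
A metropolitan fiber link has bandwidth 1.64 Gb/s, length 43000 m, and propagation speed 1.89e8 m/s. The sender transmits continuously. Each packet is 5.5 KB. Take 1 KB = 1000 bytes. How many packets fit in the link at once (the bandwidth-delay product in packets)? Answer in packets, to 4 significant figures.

8.480 packets

Propagation delay = 43000 / 189000000 = 0.000227513 s.
BDP = R × t_prop = 1640000000 × 0.000227513 = 373122 bits.
In packets of 44000 bits: 8.480 packets.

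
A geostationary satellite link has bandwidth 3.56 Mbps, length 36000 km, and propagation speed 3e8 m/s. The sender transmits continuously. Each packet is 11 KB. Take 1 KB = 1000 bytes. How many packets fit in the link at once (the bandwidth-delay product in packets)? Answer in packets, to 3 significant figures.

Propagation delay = 36000000 / 300000000 = 0.12 s.
BDP = R × t_prop = 3560000 × 0.12 = 427200 bits.
In packets of 88000 bits: 4.85 packets.

4.85 packets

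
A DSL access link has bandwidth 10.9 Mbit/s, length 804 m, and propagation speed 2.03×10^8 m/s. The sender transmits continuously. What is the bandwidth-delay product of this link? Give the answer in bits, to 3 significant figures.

43.2 bits

Propagation delay = 804 / 2.03e+08 = 3.96059e-06 s.
BDP = R × t_prop = 10900000 × 3.96059e-06 = 43.1704 bits.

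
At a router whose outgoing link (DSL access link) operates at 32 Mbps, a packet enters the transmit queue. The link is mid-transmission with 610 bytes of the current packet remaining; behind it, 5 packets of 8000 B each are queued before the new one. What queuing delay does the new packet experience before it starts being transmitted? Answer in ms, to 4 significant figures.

10.15 ms

Each queued packet: L/R = 64000/32000000 = 2 ms.
5 queued → 10 ms.
Plus remaining 4880 bits of current packet: 0.1525 ms.
Queuing delay = 10.15 ms.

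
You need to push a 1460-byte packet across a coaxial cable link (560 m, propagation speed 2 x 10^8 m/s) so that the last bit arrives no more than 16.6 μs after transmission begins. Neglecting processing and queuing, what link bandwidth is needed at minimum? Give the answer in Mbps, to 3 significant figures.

L = 11680 bits.
Propagation delay = 560 / 200000000 = 2.8 μs.
Transmission budget = 16.6 − 2.8 = 13.8 μs.
R ≥ L / t_tx = 11680 bits / 1.38e-05 s = 846 Mbps.

846 Mbps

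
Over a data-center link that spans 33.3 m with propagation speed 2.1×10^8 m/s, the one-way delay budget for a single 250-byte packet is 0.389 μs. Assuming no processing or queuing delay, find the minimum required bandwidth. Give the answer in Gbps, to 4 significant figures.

8.679 Gbps

L = 2000 bits.
Propagation delay = 33.3 / 210000000 = 0.158571 μs.
Transmission budget = 0.389 − 0.158571 = 0.230429 μs.
R ≥ L / t_tx = 2000 bits / 2.30429e-07 s = 8.679 Gbps.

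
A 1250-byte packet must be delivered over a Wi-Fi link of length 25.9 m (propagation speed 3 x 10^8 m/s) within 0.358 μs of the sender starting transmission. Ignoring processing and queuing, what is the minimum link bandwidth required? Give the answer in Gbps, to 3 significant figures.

L = 10000 bits.
Propagation delay = 25.9 / 300000000 = 0.0863333 μs.
Transmission budget = 0.358 − 0.0863333 = 0.271667 μs.
R ≥ L / t_tx = 10000 bits / 2.71667e-07 s = 36.8 Gbps.

36.8 Gbps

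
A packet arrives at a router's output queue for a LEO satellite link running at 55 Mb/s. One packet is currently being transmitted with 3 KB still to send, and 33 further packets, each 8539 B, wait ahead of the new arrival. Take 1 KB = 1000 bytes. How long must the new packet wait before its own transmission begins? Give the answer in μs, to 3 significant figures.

Each queued packet: L/R = 68312/55000000 = 1242.04 μs.
33 queued → 40987.2 μs.
Plus remaining 24000 bits of current packet: 436.364 μs.
Queuing delay = 41400 μs.

41400 μs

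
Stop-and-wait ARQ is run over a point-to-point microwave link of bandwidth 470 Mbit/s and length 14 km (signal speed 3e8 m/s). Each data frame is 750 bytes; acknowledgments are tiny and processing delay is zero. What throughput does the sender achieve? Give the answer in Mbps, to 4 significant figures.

t_tx = L/R = 6000/470000000 = 1.2766e-05 s.
t_prop = 14000/300000000 = 4.66667e-05 s; RTT = 9.33333e-05 s.
Cycle = t_tx + RTT = 0.000106099 s.
Throughput = L / cycle = 6000 / 0.000106099 = 56.55 Mbps.

56.55 Mbps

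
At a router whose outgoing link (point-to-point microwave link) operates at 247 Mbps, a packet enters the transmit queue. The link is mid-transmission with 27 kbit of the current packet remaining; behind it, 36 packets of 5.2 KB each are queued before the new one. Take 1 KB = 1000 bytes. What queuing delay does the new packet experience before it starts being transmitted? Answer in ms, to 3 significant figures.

Each queued packet: L/R = 41600/247000000 = 0.168421 ms.
36 queued → 6.06316 ms.
Plus remaining 27000 bits of current packet: 0.109312 ms.
Queuing delay = 6.17 ms.

6.17 ms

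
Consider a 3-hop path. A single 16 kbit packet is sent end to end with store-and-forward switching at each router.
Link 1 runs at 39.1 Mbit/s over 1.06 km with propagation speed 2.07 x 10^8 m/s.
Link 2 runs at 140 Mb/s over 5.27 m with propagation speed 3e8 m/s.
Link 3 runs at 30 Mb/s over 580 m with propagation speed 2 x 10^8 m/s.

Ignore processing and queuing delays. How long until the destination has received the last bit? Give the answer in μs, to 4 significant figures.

1065 μs

L = 16000 bits.
Transmission delays (L/R per hop): 409.207, 114.286, 533.333 μs; sum = 1056.83 μs.
Propagation delays (d/s per hop): 5.12077, 0.0175667, 2.9 μs; sum = 8.03834 μs.
End-to-end = 1065 μs.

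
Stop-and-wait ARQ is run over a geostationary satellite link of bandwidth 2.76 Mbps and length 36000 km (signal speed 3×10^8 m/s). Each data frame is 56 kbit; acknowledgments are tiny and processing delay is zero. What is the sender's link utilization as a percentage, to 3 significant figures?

t_tx = L/R = 56000/2760000 = 0.0202899 s.
t_prop = 36000000/300000000 = 0.12 s; RTT = 0.24 s.
Cycle = t_tx + RTT = 0.26029 s.
Utilization = t_tx / cycle = 0.0202899/0.26029 = 7.80 %.

7.80 %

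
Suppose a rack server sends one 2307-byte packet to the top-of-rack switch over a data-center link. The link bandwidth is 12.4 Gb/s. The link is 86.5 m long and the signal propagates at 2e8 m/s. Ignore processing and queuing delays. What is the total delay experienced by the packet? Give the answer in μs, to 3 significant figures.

L = 2307 × 8 = 18456 bits.
Transmission delay = L/R = 18456 / 12400000000 = 1.48839 μs.
Propagation delay = d/s = 86.5 m / 200000000 m/s = 0.4325 μs.
Total = 1.92 μs.

1.92 μs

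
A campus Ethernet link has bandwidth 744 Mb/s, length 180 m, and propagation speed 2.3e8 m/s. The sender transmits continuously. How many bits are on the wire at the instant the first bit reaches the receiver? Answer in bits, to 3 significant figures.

Propagation delay = 180 / 2.3e+08 = 7.82609e-07 s.
BDP = R × t_prop = 744000000 × 7.82609e-07 = 582.261 bits.

582 bits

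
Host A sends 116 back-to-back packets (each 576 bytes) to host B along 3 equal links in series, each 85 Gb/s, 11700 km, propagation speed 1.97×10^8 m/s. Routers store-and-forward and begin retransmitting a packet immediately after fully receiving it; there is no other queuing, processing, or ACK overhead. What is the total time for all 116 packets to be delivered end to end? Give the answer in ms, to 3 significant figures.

Per-hop transmission t_tx = L/R = 4608/85000000000 = 5.42118e-05 ms.
Per-hop propagation t_prop = 11700000/197000000 = 59.3909 ms.
Pipeline fill: first packet needs 3·t_tx to clear all hops; remaining 115 packets each add one t_tx.
Total = (3+116-1)·t_tx + 3·t_prop = 118·5.42118e-05 + 3·59.3909 = 178 ms.

178 ms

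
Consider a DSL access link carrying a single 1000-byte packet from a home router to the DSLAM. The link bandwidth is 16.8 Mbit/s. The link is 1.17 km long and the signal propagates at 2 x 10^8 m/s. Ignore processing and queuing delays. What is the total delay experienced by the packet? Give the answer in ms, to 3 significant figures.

L = 1000 × 8 = 8000 bits.
Transmission delay = L/R = 8000 / 16800000 = 0.47619 ms.
Propagation delay = d/s = 1170 m / 200000000 m/s = 0.00585 ms.
Total = 0.482 ms.

0.482 ms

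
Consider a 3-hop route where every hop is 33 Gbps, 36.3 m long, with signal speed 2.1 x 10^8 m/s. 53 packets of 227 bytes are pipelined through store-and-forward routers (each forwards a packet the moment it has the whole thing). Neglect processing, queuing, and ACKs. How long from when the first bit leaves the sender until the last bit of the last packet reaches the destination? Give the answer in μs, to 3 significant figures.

Per-hop transmission t_tx = L/R = 1816/33000000000 = 0.0550303 μs.
Per-hop propagation t_prop = 36.3/210000000 = 0.172857 μs.
Pipeline fill: first packet needs 3·t_tx to clear all hops; remaining 52 packets each add one t_tx.
Total = (3+53-1)·t_tx + 3·t_prop = 55·0.0550303 + 3·0.172857 = 3.55 μs.

3.55 μs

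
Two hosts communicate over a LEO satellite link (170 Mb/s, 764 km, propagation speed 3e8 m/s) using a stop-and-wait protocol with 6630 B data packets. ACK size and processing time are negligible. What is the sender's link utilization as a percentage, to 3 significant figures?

t_tx = L/R = 53040/170000000 = 0.000312 s.
t_prop = 764000/300000000 = 0.00254667 s; RTT = 0.00509333 s.
Cycle = t_tx + RTT = 0.00540533 s.
Utilization = t_tx / cycle = 0.000312/0.00540533 = 5.77 %.

5.77 %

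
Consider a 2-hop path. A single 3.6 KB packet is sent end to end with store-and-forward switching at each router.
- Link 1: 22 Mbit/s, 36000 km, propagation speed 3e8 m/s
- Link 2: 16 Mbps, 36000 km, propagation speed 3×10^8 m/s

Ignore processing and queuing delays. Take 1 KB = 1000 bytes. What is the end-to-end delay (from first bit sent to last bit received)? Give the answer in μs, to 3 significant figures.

243000 μs

L = 28800 bits.
Transmission delays (L/R per hop): 1309.09, 1800 μs; sum = 3109.09 μs.
Propagation delays (d/s per hop): 120000, 120000 μs; sum = 240000 μs.
End-to-end = 243000 μs.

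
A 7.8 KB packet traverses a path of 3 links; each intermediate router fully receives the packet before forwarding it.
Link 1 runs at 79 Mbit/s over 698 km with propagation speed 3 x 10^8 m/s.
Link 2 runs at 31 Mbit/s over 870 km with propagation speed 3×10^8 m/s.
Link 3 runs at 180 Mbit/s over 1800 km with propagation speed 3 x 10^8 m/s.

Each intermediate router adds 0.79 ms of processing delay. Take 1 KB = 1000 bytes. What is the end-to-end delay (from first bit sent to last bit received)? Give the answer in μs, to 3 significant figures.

16000 μs

L = 62400 bits.
Transmission delays (L/R per hop): 789.873, 2012.9, 346.667 μs; sum = 3149.44 μs.
Propagation delays (d/s per hop): 2326.67, 2900, 6000 μs; sum = 11226.7 μs.
Processing at 2 router(s): 2 × 0.79 ms = 1580 μs.
End-to-end = 16000 μs.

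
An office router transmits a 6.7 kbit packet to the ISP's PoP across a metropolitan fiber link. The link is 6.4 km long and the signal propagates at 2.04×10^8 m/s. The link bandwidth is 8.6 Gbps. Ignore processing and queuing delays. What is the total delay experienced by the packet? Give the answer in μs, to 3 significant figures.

L = 6700 bits.
Transmission delay = L/R = 6700 / 8600000000 = 0.77907 μs.
Propagation delay = d/s = 6400 m / 204000000 m/s = 31.3725 μs.
Total = 32.2 μs.

32.2 μs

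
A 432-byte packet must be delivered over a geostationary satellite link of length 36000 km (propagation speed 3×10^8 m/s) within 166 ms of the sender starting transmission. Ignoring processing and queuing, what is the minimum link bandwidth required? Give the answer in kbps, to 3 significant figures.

75.1 kbps

L = 3456 bits.
Propagation delay = 36000000 / 300000000 = 120 ms.
Transmission budget = 166 − 120 = 46 ms.
R ≥ L / t_tx = 3456 bits / 0.046 s = 75.1 kbps.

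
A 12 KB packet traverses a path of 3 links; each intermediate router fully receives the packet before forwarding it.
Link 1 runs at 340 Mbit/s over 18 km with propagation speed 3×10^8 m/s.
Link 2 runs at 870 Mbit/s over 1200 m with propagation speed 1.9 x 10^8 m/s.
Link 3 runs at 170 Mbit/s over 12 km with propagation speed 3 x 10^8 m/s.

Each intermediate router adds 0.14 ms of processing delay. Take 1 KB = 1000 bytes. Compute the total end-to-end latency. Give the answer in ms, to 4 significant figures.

1.344 ms

L = 96000 bits.
Transmission delays (L/R per hop): 0.282353, 0.110345, 0.564706 ms; sum = 0.957404 ms.
Propagation delays (d/s per hop): 0.06, 0.00631579, 0.04 ms; sum = 0.106316 ms.
Processing at 2 router(s): 2 × 0.14 ms = 0.28 ms.
End-to-end = 1.344 ms.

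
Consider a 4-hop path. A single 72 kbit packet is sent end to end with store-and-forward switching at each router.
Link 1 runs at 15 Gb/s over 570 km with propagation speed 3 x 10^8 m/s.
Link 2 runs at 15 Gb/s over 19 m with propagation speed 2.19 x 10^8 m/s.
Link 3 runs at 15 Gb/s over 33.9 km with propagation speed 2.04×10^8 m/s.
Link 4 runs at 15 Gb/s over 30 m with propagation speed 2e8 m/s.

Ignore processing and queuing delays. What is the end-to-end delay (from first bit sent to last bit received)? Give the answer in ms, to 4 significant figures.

L = 72000 bits.
Transmission delay per hop = L/R = 72000/15000000000 = 0.0048 ms; 4 hops → 0.0192 ms.
Propagation delays (d/s per hop): 1.9, 8.6758e-05, 0.166176, 0.00015 ms; sum = 2.06641 ms.
End-to-end = 2.086 ms.

2.086 ms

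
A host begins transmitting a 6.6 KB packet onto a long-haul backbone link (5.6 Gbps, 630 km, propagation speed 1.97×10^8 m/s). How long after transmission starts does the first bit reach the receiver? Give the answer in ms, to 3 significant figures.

First bit experiences only propagation delay: d/s = 630000/197000000 = 3.20 ms.

3.20 ms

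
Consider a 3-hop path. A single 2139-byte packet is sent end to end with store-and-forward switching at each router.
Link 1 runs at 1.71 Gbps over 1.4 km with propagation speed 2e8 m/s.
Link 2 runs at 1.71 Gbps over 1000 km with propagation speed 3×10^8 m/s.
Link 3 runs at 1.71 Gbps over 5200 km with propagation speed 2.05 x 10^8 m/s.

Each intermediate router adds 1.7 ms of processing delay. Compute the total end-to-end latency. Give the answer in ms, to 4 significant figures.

L = 2139 × 8 = 17112 bits.
Transmission delay per hop = L/R = 17112/1710000000 = 0.010007 ms; 3 hops → 0.0300211 ms.
Propagation delays (d/s per hop): 0.007, 3.33333, 25.3659 ms; sum = 28.7062 ms.
Processing at 2 router(s): 2 × 1.7 ms = 3.4 ms.
End-to-end = 32.14 ms.

32.14 ms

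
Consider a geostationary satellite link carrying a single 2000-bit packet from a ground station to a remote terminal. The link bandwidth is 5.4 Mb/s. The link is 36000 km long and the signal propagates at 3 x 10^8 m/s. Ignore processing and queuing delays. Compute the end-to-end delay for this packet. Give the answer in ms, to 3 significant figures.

Transmission delay = L/R = 2000 / 5400000 = 0.37037 ms.
Propagation delay = d/s = 36000000 m / 300000000 m/s = 120 ms.
Total = 120 ms.

120 ms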